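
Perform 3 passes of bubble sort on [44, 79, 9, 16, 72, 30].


Initial: [44, 79, 9, 16, 72, 30]
Pass 1: [44, 9, 16, 72, 30, 79] (4 swaps)
Pass 2: [9, 16, 44, 30, 72, 79] (3 swaps)
Pass 3: [9, 16, 30, 44, 72, 79] (1 swaps)

After 3 passes: [9, 16, 30, 44, 72, 79]


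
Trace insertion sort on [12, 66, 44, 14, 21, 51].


Initial: [12, 66, 44, 14, 21, 51]
Insert 66: [12, 66, 44, 14, 21, 51]
Insert 44: [12, 44, 66, 14, 21, 51]
Insert 14: [12, 14, 44, 66, 21, 51]
Insert 21: [12, 14, 21, 44, 66, 51]
Insert 51: [12, 14, 21, 44, 51, 66]

Sorted: [12, 14, 21, 44, 51, 66]


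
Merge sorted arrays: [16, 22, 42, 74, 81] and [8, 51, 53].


Take 8 from B
Take 16 from A
Take 22 from A
Take 42 from A
Take 51 from B
Take 53 from B

Merged: [8, 16, 22, 42, 51, 53, 74, 81]


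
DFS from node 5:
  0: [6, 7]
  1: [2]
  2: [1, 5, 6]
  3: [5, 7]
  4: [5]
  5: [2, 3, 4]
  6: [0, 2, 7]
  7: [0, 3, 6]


Visit 5, push [4, 3, 2]
Visit 2, push [6, 1]
Visit 1, push []
Visit 6, push [7, 0]
Visit 0, push [7]
Visit 7, push [3]
Visit 3, push []
Visit 4, push []

DFS order: [5, 2, 1, 6, 0, 7, 3, 4]


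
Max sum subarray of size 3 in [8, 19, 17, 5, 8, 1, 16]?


[0:3]: 44
[1:4]: 41
[2:5]: 30
[3:6]: 14
[4:7]: 25

Max: 44 at [0:3]


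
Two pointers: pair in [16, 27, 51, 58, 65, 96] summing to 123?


lo=0(16)+hi=5(96)=112
lo=1(27)+hi=5(96)=123

Yes: 27+96=123


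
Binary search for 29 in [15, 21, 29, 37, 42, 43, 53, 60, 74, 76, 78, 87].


Step 1: lo=0, hi=11, mid=5, val=43
Step 2: lo=0, hi=4, mid=2, val=29

Found at index 2


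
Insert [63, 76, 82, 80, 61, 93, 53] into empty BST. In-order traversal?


Insert 63: root
Insert 76: R from 63
Insert 82: R from 63 -> R from 76
Insert 80: R from 63 -> R from 76 -> L from 82
Insert 61: L from 63
Insert 93: R from 63 -> R from 76 -> R from 82
Insert 53: L from 63 -> L from 61

In-order: [53, 61, 63, 76, 80, 82, 93]


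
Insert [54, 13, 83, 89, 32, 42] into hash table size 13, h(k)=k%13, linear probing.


Insert 54: h=2 -> slot 2
Insert 13: h=0 -> slot 0
Insert 83: h=5 -> slot 5
Insert 89: h=11 -> slot 11
Insert 32: h=6 -> slot 6
Insert 42: h=3 -> slot 3

Table: [13, None, 54, 42, None, 83, 32, None, None, None, None, 89, None]


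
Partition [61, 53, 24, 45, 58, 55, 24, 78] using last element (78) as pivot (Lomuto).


Pivot: 78
  61 <= 78: advance i (no swap)
  53 <= 78: advance i (no swap)
  24 <= 78: advance i (no swap)
  45 <= 78: advance i (no swap)
  58 <= 78: advance i (no swap)
  55 <= 78: advance i (no swap)
  24 <= 78: advance i (no swap)
Place pivot at 7: [61, 53, 24, 45, 58, 55, 24, 78]

Partitioned: [61, 53, 24, 45, 58, 55, 24, 78]


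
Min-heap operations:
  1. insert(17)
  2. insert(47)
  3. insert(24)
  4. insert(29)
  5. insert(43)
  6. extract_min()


insert(17) -> [17]
insert(47) -> [17, 47]
insert(24) -> [17, 47, 24]
insert(29) -> [17, 29, 24, 47]
insert(43) -> [17, 29, 24, 47, 43]
extract_min()->17, [24, 29, 43, 47]

Final heap: [24, 29, 43, 47]


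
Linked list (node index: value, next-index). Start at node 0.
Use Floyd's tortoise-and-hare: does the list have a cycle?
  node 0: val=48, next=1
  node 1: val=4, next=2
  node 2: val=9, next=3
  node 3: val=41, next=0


Floyd's tortoise (slow, +1) and hare (fast, +2):
  init: slow=0, fast=0
  step 1: slow=1, fast=2
  step 2: slow=2, fast=0
  step 3: slow=3, fast=2
  step 4: slow=0, fast=0
  slow == fast at node 0: cycle detected

Cycle: yes


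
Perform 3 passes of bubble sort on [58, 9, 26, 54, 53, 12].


Initial: [58, 9, 26, 54, 53, 12]
Pass 1: [9, 26, 54, 53, 12, 58] (5 swaps)
Pass 2: [9, 26, 53, 12, 54, 58] (2 swaps)
Pass 3: [9, 26, 12, 53, 54, 58] (1 swaps)

After 3 passes: [9, 26, 12, 53, 54, 58]


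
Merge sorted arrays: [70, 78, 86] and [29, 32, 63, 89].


Take 29 from B
Take 32 from B
Take 63 from B
Take 70 from A
Take 78 from A
Take 86 from A

Merged: [29, 32, 63, 70, 78, 86, 89]


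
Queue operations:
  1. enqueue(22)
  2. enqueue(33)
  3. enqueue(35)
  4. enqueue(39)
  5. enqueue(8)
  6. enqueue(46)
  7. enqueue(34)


enqueue(22) -> [22]
enqueue(33) -> [22, 33]
enqueue(35) -> [22, 33, 35]
enqueue(39) -> [22, 33, 35, 39]
enqueue(8) -> [22, 33, 35, 39, 8]
enqueue(46) -> [22, 33, 35, 39, 8, 46]
enqueue(34) -> [22, 33, 35, 39, 8, 46, 34]

Final queue: [22, 33, 35, 39, 8, 46, 34]


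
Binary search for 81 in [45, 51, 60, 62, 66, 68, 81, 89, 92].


Step 1: lo=0, hi=8, mid=4, val=66
Step 2: lo=5, hi=8, mid=6, val=81

Found at index 6


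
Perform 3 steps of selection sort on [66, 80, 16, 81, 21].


Initial: [66, 80, 16, 81, 21]
Step 1: min=16 at 2
  Swap: [16, 80, 66, 81, 21]
Step 2: min=21 at 4
  Swap: [16, 21, 66, 81, 80]
Step 3: min=66 at 2
  Swap: [16, 21, 66, 81, 80]

After 3 steps: [16, 21, 66, 81, 80]


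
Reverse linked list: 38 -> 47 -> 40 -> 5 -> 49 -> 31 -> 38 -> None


Step 1: curr=38, set curr.next=prev(None) | reversed so far: 38
Step 2: curr=47, set curr.next=prev(38) | reversed so far: 47 -> 38
Step 3: curr=40, set curr.next=prev(47) | reversed so far: 40 -> 47 -> 38
Step 4: curr=5, set curr.next=prev(40) | reversed so far: 5 -> 40 -> 47 -> 38
Step 5: curr=49, set curr.next=prev(5) | reversed so far: 49 -> 5 -> 40 -> 47 -> 38
Step 6: curr=31, set curr.next=prev(49) | reversed so far: 31 -> 49 -> 5 -> 40 -> 47 -> 38
Step 7: curr=38, set curr.next=prev(31) | reversed so far: 38 -> 31 -> 49 -> 5 -> 40 -> 47 -> 38

38 -> 31 -> 49 -> 5 -> 40 -> 47 -> 38 -> None


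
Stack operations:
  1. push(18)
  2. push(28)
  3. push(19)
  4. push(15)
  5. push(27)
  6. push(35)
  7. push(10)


push(18) -> [18]
push(28) -> [18, 28]
push(19) -> [18, 28, 19]
push(15) -> [18, 28, 19, 15]
push(27) -> [18, 28, 19, 15, 27]
push(35) -> [18, 28, 19, 15, 27, 35]
push(10) -> [18, 28, 19, 15, 27, 35, 10]

Final stack: [18, 28, 19, 15, 27, 35, 10]


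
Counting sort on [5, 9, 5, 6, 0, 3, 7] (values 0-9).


Input: [5, 9, 5, 6, 0, 3, 7]
Counts: [1, 0, 0, 1, 0, 2, 1, 1, 0, 1]

Sorted: [0, 3, 5, 5, 6, 7, 9]


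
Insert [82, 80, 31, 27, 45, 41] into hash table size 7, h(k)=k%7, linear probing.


Insert 82: h=5 -> slot 5
Insert 80: h=3 -> slot 3
Insert 31: h=3, 1 probes -> slot 4
Insert 27: h=6 -> slot 6
Insert 45: h=3, 4 probes -> slot 0
Insert 41: h=6, 2 probes -> slot 1

Table: [45, 41, None, 80, 31, 82, 27]


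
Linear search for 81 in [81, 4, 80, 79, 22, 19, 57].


i=0: 81==81 found!

Found at 0, 1 comps


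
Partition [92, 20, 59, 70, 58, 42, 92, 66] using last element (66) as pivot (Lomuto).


Pivot: 66
  20 <= 66: swap -> [20, 92, 59, 70, 58, 42, 92, 66]
  59 <= 66: swap -> [20, 59, 92, 70, 58, 42, 92, 66]
  58 <= 66: swap -> [20, 59, 58, 70, 92, 42, 92, 66]
  42 <= 66: swap -> [20, 59, 58, 42, 92, 70, 92, 66]
Place pivot at 4: [20, 59, 58, 42, 66, 70, 92, 92]

Partitioned: [20, 59, 58, 42, 66, 70, 92, 92]


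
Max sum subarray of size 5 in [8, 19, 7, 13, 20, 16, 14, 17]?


[0:5]: 67
[1:6]: 75
[2:7]: 70
[3:8]: 80

Max: 80 at [3:8]


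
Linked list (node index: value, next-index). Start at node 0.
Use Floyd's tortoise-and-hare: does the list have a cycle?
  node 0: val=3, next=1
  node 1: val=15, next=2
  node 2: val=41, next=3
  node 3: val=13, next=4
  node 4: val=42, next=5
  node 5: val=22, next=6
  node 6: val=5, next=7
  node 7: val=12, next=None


Floyd's tortoise (slow, +1) and hare (fast, +2):
  init: slow=0, fast=0
  step 1: slow=1, fast=2
  step 2: slow=2, fast=4
  step 3: slow=3, fast=6
  step 4: fast 6->7->None, no cycle

Cycle: no


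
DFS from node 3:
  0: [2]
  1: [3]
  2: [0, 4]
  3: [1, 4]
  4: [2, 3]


Visit 3, push [4, 1]
Visit 1, push []
Visit 4, push [2]
Visit 2, push [0]
Visit 0, push []

DFS order: [3, 1, 4, 2, 0]


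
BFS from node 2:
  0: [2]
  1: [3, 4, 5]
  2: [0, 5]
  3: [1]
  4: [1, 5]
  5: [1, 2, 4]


Visit 2, enqueue [0, 5]
Visit 0, enqueue []
Visit 5, enqueue [1, 4]
Visit 1, enqueue [3]
Visit 4, enqueue []
Visit 3, enqueue []

BFS order: [2, 0, 5, 1, 4, 3]


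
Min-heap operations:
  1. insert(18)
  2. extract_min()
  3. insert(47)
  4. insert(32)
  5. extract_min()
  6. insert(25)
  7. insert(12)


insert(18) -> [18]
extract_min()->18, []
insert(47) -> [47]
insert(32) -> [32, 47]
extract_min()->32, [47]
insert(25) -> [25, 47]
insert(12) -> [12, 47, 25]

Final heap: [12, 47, 25]


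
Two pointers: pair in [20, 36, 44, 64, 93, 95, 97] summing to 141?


lo=0(20)+hi=6(97)=117
lo=1(36)+hi=6(97)=133
lo=2(44)+hi=6(97)=141

Yes: 44+97=141


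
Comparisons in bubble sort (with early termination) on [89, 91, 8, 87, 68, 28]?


Algorithm: bubble sort (with early termination)
Input: [89, 91, 8, 87, 68, 28]
Sorted: [8, 28, 68, 87, 89, 91]

15


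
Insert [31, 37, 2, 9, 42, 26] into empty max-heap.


Insert 31: [31]
Insert 37: [37, 31]
Insert 2: [37, 31, 2]
Insert 9: [37, 31, 2, 9]
Insert 42: [42, 37, 2, 9, 31]
Insert 26: [42, 37, 26, 9, 31, 2]

Final heap: [42, 37, 26, 9, 31, 2]


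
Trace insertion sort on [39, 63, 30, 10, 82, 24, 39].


Initial: [39, 63, 30, 10, 82, 24, 39]
Insert 63: [39, 63, 30, 10, 82, 24, 39]
Insert 30: [30, 39, 63, 10, 82, 24, 39]
Insert 10: [10, 30, 39, 63, 82, 24, 39]
Insert 82: [10, 30, 39, 63, 82, 24, 39]
Insert 24: [10, 24, 30, 39, 63, 82, 39]
Insert 39: [10, 24, 30, 39, 39, 63, 82]

Sorted: [10, 24, 30, 39, 39, 63, 82]


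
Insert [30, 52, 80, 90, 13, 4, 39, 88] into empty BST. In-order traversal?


Insert 30: root
Insert 52: R from 30
Insert 80: R from 30 -> R from 52
Insert 90: R from 30 -> R from 52 -> R from 80
Insert 13: L from 30
Insert 4: L from 30 -> L from 13
Insert 39: R from 30 -> L from 52
Insert 88: R from 30 -> R from 52 -> R from 80 -> L from 90

In-order: [4, 13, 30, 39, 52, 80, 88, 90]


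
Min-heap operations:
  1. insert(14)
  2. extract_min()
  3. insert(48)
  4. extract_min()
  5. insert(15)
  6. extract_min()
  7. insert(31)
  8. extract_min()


insert(14) -> [14]
extract_min()->14, []
insert(48) -> [48]
extract_min()->48, []
insert(15) -> [15]
extract_min()->15, []
insert(31) -> [31]
extract_min()->31, []

Final heap: []


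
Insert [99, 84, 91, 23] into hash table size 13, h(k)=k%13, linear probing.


Insert 99: h=8 -> slot 8
Insert 84: h=6 -> slot 6
Insert 91: h=0 -> slot 0
Insert 23: h=10 -> slot 10

Table: [91, None, None, None, None, None, 84, None, 99, None, 23, None, None]


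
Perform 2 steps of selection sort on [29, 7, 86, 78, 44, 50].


Initial: [29, 7, 86, 78, 44, 50]
Step 1: min=7 at 1
  Swap: [7, 29, 86, 78, 44, 50]
Step 2: min=29 at 1
  Swap: [7, 29, 86, 78, 44, 50]

After 2 steps: [7, 29, 86, 78, 44, 50]


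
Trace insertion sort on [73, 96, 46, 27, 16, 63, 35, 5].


Initial: [73, 96, 46, 27, 16, 63, 35, 5]
Insert 96: [73, 96, 46, 27, 16, 63, 35, 5]
Insert 46: [46, 73, 96, 27, 16, 63, 35, 5]
Insert 27: [27, 46, 73, 96, 16, 63, 35, 5]
Insert 16: [16, 27, 46, 73, 96, 63, 35, 5]
Insert 63: [16, 27, 46, 63, 73, 96, 35, 5]
Insert 35: [16, 27, 35, 46, 63, 73, 96, 5]
Insert 5: [5, 16, 27, 35, 46, 63, 73, 96]

Sorted: [5, 16, 27, 35, 46, 63, 73, 96]


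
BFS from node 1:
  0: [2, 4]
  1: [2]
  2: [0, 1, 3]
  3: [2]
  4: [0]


Visit 1, enqueue [2]
Visit 2, enqueue [0, 3]
Visit 0, enqueue [4]
Visit 3, enqueue []
Visit 4, enqueue []

BFS order: [1, 2, 0, 3, 4]


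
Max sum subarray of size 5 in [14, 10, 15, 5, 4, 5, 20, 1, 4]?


[0:5]: 48
[1:6]: 39
[2:7]: 49
[3:8]: 35
[4:9]: 34

Max: 49 at [2:7]


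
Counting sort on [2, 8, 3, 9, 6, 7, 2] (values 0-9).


Input: [2, 8, 3, 9, 6, 7, 2]
Counts: [0, 0, 2, 1, 0, 0, 1, 1, 1, 1]

Sorted: [2, 2, 3, 6, 7, 8, 9]


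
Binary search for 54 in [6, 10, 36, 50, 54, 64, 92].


Step 1: lo=0, hi=6, mid=3, val=50
Step 2: lo=4, hi=6, mid=5, val=64
Step 3: lo=4, hi=4, mid=4, val=54

Found at index 4


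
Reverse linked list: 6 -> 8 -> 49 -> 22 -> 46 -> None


Step 1: curr=6, set curr.next=prev(None) | reversed so far: 6
Step 2: curr=8, set curr.next=prev(6) | reversed so far: 8 -> 6
Step 3: curr=49, set curr.next=prev(8) | reversed so far: 49 -> 8 -> 6
Step 4: curr=22, set curr.next=prev(49) | reversed so far: 22 -> 49 -> 8 -> 6
Step 5: curr=46, set curr.next=prev(22) | reversed so far: 46 -> 22 -> 49 -> 8 -> 6

46 -> 22 -> 49 -> 8 -> 6 -> None


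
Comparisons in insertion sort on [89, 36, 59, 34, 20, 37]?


Algorithm: insertion sort
Input: [89, 36, 59, 34, 20, 37]
Sorted: [20, 34, 36, 37, 59, 89]

13


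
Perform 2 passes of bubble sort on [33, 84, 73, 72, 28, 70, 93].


Initial: [33, 84, 73, 72, 28, 70, 93]
Pass 1: [33, 73, 72, 28, 70, 84, 93] (4 swaps)
Pass 2: [33, 72, 28, 70, 73, 84, 93] (3 swaps)

After 2 passes: [33, 72, 28, 70, 73, 84, 93]


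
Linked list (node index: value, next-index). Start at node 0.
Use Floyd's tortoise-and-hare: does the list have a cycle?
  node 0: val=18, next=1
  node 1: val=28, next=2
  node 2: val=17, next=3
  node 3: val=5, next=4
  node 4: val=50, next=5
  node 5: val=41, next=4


Floyd's tortoise (slow, +1) and hare (fast, +2):
  init: slow=0, fast=0
  step 1: slow=1, fast=2
  step 2: slow=2, fast=4
  step 3: slow=3, fast=4
  step 4: slow=4, fast=4
  slow == fast at node 4: cycle detected

Cycle: yes


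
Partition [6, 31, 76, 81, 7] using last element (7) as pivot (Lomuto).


Pivot: 7
  6 <= 7: advance i (no swap)
Place pivot at 1: [6, 7, 76, 81, 31]

Partitioned: [6, 7, 76, 81, 31]


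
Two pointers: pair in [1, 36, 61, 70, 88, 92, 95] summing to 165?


lo=0(1)+hi=6(95)=96
lo=1(36)+hi=6(95)=131
lo=2(61)+hi=6(95)=156
lo=3(70)+hi=6(95)=165

Yes: 70+95=165


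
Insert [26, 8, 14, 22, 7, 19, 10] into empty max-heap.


Insert 26: [26]
Insert 8: [26, 8]
Insert 14: [26, 8, 14]
Insert 22: [26, 22, 14, 8]
Insert 7: [26, 22, 14, 8, 7]
Insert 19: [26, 22, 19, 8, 7, 14]
Insert 10: [26, 22, 19, 8, 7, 14, 10]

Final heap: [26, 22, 19, 8, 7, 14, 10]


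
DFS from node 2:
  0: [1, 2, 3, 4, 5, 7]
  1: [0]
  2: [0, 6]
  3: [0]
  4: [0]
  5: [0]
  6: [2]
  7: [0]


Visit 2, push [6, 0]
Visit 0, push [7, 5, 4, 3, 1]
Visit 1, push []
Visit 3, push []
Visit 4, push []
Visit 5, push []
Visit 7, push []
Visit 6, push []

DFS order: [2, 0, 1, 3, 4, 5, 7, 6]


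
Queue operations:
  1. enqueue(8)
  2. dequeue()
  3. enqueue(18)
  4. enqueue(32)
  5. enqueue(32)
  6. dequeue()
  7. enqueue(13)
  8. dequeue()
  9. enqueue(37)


enqueue(8) -> [8]
dequeue()->8, []
enqueue(18) -> [18]
enqueue(32) -> [18, 32]
enqueue(32) -> [18, 32, 32]
dequeue()->18, [32, 32]
enqueue(13) -> [32, 32, 13]
dequeue()->32, [32, 13]
enqueue(37) -> [32, 13, 37]

Final queue: [32, 13, 37]


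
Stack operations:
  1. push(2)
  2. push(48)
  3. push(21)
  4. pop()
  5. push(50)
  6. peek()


push(2) -> [2]
push(48) -> [2, 48]
push(21) -> [2, 48, 21]
pop()->21, [2, 48]
push(50) -> [2, 48, 50]
peek()->50

Final stack: [2, 48, 50]


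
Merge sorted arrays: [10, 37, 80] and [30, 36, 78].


Take 10 from A
Take 30 from B
Take 36 from B
Take 37 from A
Take 78 from B

Merged: [10, 30, 36, 37, 78, 80]


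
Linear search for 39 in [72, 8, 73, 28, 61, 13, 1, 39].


i=0: 72!=39
i=1: 8!=39
i=2: 73!=39
i=3: 28!=39
i=4: 61!=39
i=5: 13!=39
i=6: 1!=39
i=7: 39==39 found!

Found at 7, 8 comps


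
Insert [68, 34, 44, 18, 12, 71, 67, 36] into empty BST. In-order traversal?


Insert 68: root
Insert 34: L from 68
Insert 44: L from 68 -> R from 34
Insert 18: L from 68 -> L from 34
Insert 12: L from 68 -> L from 34 -> L from 18
Insert 71: R from 68
Insert 67: L from 68 -> R from 34 -> R from 44
Insert 36: L from 68 -> R from 34 -> L from 44

In-order: [12, 18, 34, 36, 44, 67, 68, 71]


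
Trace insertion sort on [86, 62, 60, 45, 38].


Initial: [86, 62, 60, 45, 38]
Insert 62: [62, 86, 60, 45, 38]
Insert 60: [60, 62, 86, 45, 38]
Insert 45: [45, 60, 62, 86, 38]
Insert 38: [38, 45, 60, 62, 86]

Sorted: [38, 45, 60, 62, 86]


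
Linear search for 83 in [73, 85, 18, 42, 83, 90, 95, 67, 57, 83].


i=0: 73!=83
i=1: 85!=83
i=2: 18!=83
i=3: 42!=83
i=4: 83==83 found!

Found at 4, 5 comps


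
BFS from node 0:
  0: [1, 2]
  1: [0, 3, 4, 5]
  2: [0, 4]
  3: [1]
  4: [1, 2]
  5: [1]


Visit 0, enqueue [1, 2]
Visit 1, enqueue [3, 4, 5]
Visit 2, enqueue []
Visit 3, enqueue []
Visit 4, enqueue []
Visit 5, enqueue []

BFS order: [0, 1, 2, 3, 4, 5]


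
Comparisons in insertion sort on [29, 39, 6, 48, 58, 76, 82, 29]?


Algorithm: insertion sort
Input: [29, 39, 6, 48, 58, 76, 82, 29]
Sorted: [6, 29, 29, 39, 48, 58, 76, 82]

13


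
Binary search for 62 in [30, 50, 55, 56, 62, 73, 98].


Step 1: lo=0, hi=6, mid=3, val=56
Step 2: lo=4, hi=6, mid=5, val=73
Step 3: lo=4, hi=4, mid=4, val=62

Found at index 4


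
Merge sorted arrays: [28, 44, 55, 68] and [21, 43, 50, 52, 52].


Take 21 from B
Take 28 from A
Take 43 from B
Take 44 from A
Take 50 from B
Take 52 from B
Take 52 from B

Merged: [21, 28, 43, 44, 50, 52, 52, 55, 68]


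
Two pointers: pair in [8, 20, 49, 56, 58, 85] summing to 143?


lo=0(8)+hi=5(85)=93
lo=1(20)+hi=5(85)=105
lo=2(49)+hi=5(85)=134
lo=3(56)+hi=5(85)=141
lo=4(58)+hi=5(85)=143

Yes: 58+85=143


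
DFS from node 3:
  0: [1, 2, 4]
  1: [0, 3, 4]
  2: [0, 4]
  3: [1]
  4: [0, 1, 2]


Visit 3, push [1]
Visit 1, push [4, 0]
Visit 0, push [4, 2]
Visit 2, push [4]
Visit 4, push []

DFS order: [3, 1, 0, 2, 4]


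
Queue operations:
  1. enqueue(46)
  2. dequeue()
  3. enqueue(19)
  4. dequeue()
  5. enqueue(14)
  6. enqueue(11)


enqueue(46) -> [46]
dequeue()->46, []
enqueue(19) -> [19]
dequeue()->19, []
enqueue(14) -> [14]
enqueue(11) -> [14, 11]

Final queue: [14, 11]


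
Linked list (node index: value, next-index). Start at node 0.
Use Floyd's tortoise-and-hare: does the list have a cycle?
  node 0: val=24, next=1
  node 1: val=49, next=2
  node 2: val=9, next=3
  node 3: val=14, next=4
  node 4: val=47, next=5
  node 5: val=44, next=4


Floyd's tortoise (slow, +1) and hare (fast, +2):
  init: slow=0, fast=0
  step 1: slow=1, fast=2
  step 2: slow=2, fast=4
  step 3: slow=3, fast=4
  step 4: slow=4, fast=4
  slow == fast at node 4: cycle detected

Cycle: yes


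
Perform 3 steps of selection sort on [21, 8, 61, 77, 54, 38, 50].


Initial: [21, 8, 61, 77, 54, 38, 50]
Step 1: min=8 at 1
  Swap: [8, 21, 61, 77, 54, 38, 50]
Step 2: min=21 at 1
  Swap: [8, 21, 61, 77, 54, 38, 50]
Step 3: min=38 at 5
  Swap: [8, 21, 38, 77, 54, 61, 50]

After 3 steps: [8, 21, 38, 77, 54, 61, 50]


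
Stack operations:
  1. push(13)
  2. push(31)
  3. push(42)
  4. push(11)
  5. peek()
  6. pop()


push(13) -> [13]
push(31) -> [13, 31]
push(42) -> [13, 31, 42]
push(11) -> [13, 31, 42, 11]
peek()->11
pop()->11, [13, 31, 42]

Final stack: [13, 31, 42]


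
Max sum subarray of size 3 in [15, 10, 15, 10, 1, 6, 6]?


[0:3]: 40
[1:4]: 35
[2:5]: 26
[3:6]: 17
[4:7]: 13

Max: 40 at [0:3]


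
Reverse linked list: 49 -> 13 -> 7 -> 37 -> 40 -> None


Step 1: curr=49, set curr.next=prev(None) | reversed so far: 49
Step 2: curr=13, set curr.next=prev(49) | reversed so far: 13 -> 49
Step 3: curr=7, set curr.next=prev(13) | reversed so far: 7 -> 13 -> 49
Step 4: curr=37, set curr.next=prev(7) | reversed so far: 37 -> 7 -> 13 -> 49
Step 5: curr=40, set curr.next=prev(37) | reversed so far: 40 -> 37 -> 7 -> 13 -> 49

40 -> 37 -> 7 -> 13 -> 49 -> None


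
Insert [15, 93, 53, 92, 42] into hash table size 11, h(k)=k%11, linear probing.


Insert 15: h=4 -> slot 4
Insert 93: h=5 -> slot 5
Insert 53: h=9 -> slot 9
Insert 92: h=4, 2 probes -> slot 6
Insert 42: h=9, 1 probes -> slot 10

Table: [None, None, None, None, 15, 93, 92, None, None, 53, 42]


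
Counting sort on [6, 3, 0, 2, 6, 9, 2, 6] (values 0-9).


Input: [6, 3, 0, 2, 6, 9, 2, 6]
Counts: [1, 0, 2, 1, 0, 0, 3, 0, 0, 1]

Sorted: [0, 2, 2, 3, 6, 6, 6, 9]


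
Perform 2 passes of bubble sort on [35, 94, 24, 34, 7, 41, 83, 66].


Initial: [35, 94, 24, 34, 7, 41, 83, 66]
Pass 1: [35, 24, 34, 7, 41, 83, 66, 94] (6 swaps)
Pass 2: [24, 34, 7, 35, 41, 66, 83, 94] (4 swaps)

After 2 passes: [24, 34, 7, 35, 41, 66, 83, 94]


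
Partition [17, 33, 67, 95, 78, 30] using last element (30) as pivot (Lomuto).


Pivot: 30
  17 <= 30: advance i (no swap)
Place pivot at 1: [17, 30, 67, 95, 78, 33]

Partitioned: [17, 30, 67, 95, 78, 33]


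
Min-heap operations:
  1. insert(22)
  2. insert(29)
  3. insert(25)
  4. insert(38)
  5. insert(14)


insert(22) -> [22]
insert(29) -> [22, 29]
insert(25) -> [22, 29, 25]
insert(38) -> [22, 29, 25, 38]
insert(14) -> [14, 22, 25, 38, 29]

Final heap: [14, 22, 25, 38, 29]


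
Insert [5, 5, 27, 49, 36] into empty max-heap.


Insert 5: [5]
Insert 5: [5, 5]
Insert 27: [27, 5, 5]
Insert 49: [49, 27, 5, 5]
Insert 36: [49, 36, 5, 5, 27]

Final heap: [49, 36, 5, 5, 27]


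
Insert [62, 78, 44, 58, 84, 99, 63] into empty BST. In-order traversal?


Insert 62: root
Insert 78: R from 62
Insert 44: L from 62
Insert 58: L from 62 -> R from 44
Insert 84: R from 62 -> R from 78
Insert 99: R from 62 -> R from 78 -> R from 84
Insert 63: R from 62 -> L from 78

In-order: [44, 58, 62, 63, 78, 84, 99]


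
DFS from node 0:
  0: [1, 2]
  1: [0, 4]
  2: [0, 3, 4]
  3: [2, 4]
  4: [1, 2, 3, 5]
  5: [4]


Visit 0, push [2, 1]
Visit 1, push [4]
Visit 4, push [5, 3, 2]
Visit 2, push [3]
Visit 3, push []
Visit 5, push []

DFS order: [0, 1, 4, 2, 3, 5]


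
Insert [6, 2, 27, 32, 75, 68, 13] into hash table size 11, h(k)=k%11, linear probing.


Insert 6: h=6 -> slot 6
Insert 2: h=2 -> slot 2
Insert 27: h=5 -> slot 5
Insert 32: h=10 -> slot 10
Insert 75: h=9 -> slot 9
Insert 68: h=2, 1 probes -> slot 3
Insert 13: h=2, 2 probes -> slot 4

Table: [None, None, 2, 68, 13, 27, 6, None, None, 75, 32]


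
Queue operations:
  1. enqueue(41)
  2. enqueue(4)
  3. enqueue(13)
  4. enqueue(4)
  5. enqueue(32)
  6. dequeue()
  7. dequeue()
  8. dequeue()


enqueue(41) -> [41]
enqueue(4) -> [41, 4]
enqueue(13) -> [41, 4, 13]
enqueue(4) -> [41, 4, 13, 4]
enqueue(32) -> [41, 4, 13, 4, 32]
dequeue()->41, [4, 13, 4, 32]
dequeue()->4, [13, 4, 32]
dequeue()->13, [4, 32]

Final queue: [4, 32]


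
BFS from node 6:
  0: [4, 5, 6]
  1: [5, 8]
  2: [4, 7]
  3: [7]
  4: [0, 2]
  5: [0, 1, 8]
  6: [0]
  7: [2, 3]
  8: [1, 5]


Visit 6, enqueue [0]
Visit 0, enqueue [4, 5]
Visit 4, enqueue [2]
Visit 5, enqueue [1, 8]
Visit 2, enqueue [7]
Visit 1, enqueue []
Visit 8, enqueue []
Visit 7, enqueue [3]
Visit 3, enqueue []

BFS order: [6, 0, 4, 5, 2, 1, 8, 7, 3]


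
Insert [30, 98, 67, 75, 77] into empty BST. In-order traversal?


Insert 30: root
Insert 98: R from 30
Insert 67: R from 30 -> L from 98
Insert 75: R from 30 -> L from 98 -> R from 67
Insert 77: R from 30 -> L from 98 -> R from 67 -> R from 75

In-order: [30, 67, 75, 77, 98]


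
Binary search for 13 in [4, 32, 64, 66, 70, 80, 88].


Step 1: lo=0, hi=6, mid=3, val=66
Step 2: lo=0, hi=2, mid=1, val=32
Step 3: lo=0, hi=0, mid=0, val=4

Not found


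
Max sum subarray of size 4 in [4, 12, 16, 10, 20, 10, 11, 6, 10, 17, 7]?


[0:4]: 42
[1:5]: 58
[2:6]: 56
[3:7]: 51
[4:8]: 47
[5:9]: 37
[6:10]: 44
[7:11]: 40

Max: 58 at [1:5]


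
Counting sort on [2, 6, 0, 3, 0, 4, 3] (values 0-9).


Input: [2, 6, 0, 3, 0, 4, 3]
Counts: [2, 0, 1, 2, 1, 0, 1, 0, 0, 0]

Sorted: [0, 0, 2, 3, 3, 4, 6]


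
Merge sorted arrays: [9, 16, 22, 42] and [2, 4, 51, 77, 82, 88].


Take 2 from B
Take 4 from B
Take 9 from A
Take 16 from A
Take 22 from A
Take 42 from A

Merged: [2, 4, 9, 16, 22, 42, 51, 77, 82, 88]


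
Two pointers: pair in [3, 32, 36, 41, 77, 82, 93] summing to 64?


lo=0(3)+hi=6(93)=96
lo=0(3)+hi=5(82)=85
lo=0(3)+hi=4(77)=80
lo=0(3)+hi=3(41)=44
lo=1(32)+hi=3(41)=73
lo=1(32)+hi=2(36)=68

No pair found


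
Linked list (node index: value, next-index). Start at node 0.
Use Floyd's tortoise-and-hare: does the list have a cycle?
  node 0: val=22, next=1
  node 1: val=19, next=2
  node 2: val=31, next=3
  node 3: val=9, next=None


Floyd's tortoise (slow, +1) and hare (fast, +2):
  init: slow=0, fast=0
  step 1: slow=1, fast=2
  step 2: fast 2->3->None, no cycle

Cycle: no


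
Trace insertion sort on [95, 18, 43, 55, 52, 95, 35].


Initial: [95, 18, 43, 55, 52, 95, 35]
Insert 18: [18, 95, 43, 55, 52, 95, 35]
Insert 43: [18, 43, 95, 55, 52, 95, 35]
Insert 55: [18, 43, 55, 95, 52, 95, 35]
Insert 52: [18, 43, 52, 55, 95, 95, 35]
Insert 95: [18, 43, 52, 55, 95, 95, 35]
Insert 35: [18, 35, 43, 52, 55, 95, 95]

Sorted: [18, 35, 43, 52, 55, 95, 95]


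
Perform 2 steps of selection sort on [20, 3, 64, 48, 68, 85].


Initial: [20, 3, 64, 48, 68, 85]
Step 1: min=3 at 1
  Swap: [3, 20, 64, 48, 68, 85]
Step 2: min=20 at 1
  Swap: [3, 20, 64, 48, 68, 85]

After 2 steps: [3, 20, 64, 48, 68, 85]


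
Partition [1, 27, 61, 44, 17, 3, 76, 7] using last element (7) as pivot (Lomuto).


Pivot: 7
  1 <= 7: advance i (no swap)
  3 <= 7: swap -> [1, 3, 61, 44, 17, 27, 76, 7]
Place pivot at 2: [1, 3, 7, 44, 17, 27, 76, 61]

Partitioned: [1, 3, 7, 44, 17, 27, 76, 61]


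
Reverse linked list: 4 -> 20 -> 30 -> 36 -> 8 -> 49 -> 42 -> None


Step 1: curr=4, set curr.next=prev(None) | reversed so far: 4
Step 2: curr=20, set curr.next=prev(4) | reversed so far: 20 -> 4
Step 3: curr=30, set curr.next=prev(20) | reversed so far: 30 -> 20 -> 4
Step 4: curr=36, set curr.next=prev(30) | reversed so far: 36 -> 30 -> 20 -> 4
Step 5: curr=8, set curr.next=prev(36) | reversed so far: 8 -> 36 -> 30 -> 20 -> 4
Step 6: curr=49, set curr.next=prev(8) | reversed so far: 49 -> 8 -> 36 -> 30 -> 20 -> 4
Step 7: curr=42, set curr.next=prev(49) | reversed so far: 42 -> 49 -> 8 -> 36 -> 30 -> 20 -> 4

42 -> 49 -> 8 -> 36 -> 30 -> 20 -> 4 -> None


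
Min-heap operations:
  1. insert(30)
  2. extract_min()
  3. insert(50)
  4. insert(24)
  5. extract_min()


insert(30) -> [30]
extract_min()->30, []
insert(50) -> [50]
insert(24) -> [24, 50]
extract_min()->24, [50]

Final heap: [50]


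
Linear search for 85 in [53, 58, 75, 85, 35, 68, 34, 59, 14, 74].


i=0: 53!=85
i=1: 58!=85
i=2: 75!=85
i=3: 85==85 found!

Found at 3, 4 comps


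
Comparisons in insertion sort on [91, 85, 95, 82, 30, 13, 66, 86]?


Algorithm: insertion sort
Input: [91, 85, 95, 82, 30, 13, 66, 86]
Sorted: [13, 30, 66, 82, 85, 86, 91, 95]

22


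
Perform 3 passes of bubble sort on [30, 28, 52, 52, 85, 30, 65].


Initial: [30, 28, 52, 52, 85, 30, 65]
Pass 1: [28, 30, 52, 52, 30, 65, 85] (3 swaps)
Pass 2: [28, 30, 52, 30, 52, 65, 85] (1 swaps)
Pass 3: [28, 30, 30, 52, 52, 65, 85] (1 swaps)

After 3 passes: [28, 30, 30, 52, 52, 65, 85]


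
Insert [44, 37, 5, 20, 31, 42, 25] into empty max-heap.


Insert 44: [44]
Insert 37: [44, 37]
Insert 5: [44, 37, 5]
Insert 20: [44, 37, 5, 20]
Insert 31: [44, 37, 5, 20, 31]
Insert 42: [44, 37, 42, 20, 31, 5]
Insert 25: [44, 37, 42, 20, 31, 5, 25]

Final heap: [44, 37, 42, 20, 31, 5, 25]


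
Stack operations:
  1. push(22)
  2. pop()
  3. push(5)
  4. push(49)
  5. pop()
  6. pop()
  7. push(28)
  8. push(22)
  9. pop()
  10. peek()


push(22) -> [22]
pop()->22, []
push(5) -> [5]
push(49) -> [5, 49]
pop()->49, [5]
pop()->5, []
push(28) -> [28]
push(22) -> [28, 22]
pop()->22, [28]
peek()->28

Final stack: [28]


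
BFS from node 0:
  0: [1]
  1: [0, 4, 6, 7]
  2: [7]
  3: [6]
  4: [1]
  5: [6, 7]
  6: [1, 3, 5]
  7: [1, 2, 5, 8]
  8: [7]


Visit 0, enqueue [1]
Visit 1, enqueue [4, 6, 7]
Visit 4, enqueue []
Visit 6, enqueue [3, 5]
Visit 7, enqueue [2, 8]
Visit 3, enqueue []
Visit 5, enqueue []
Visit 2, enqueue []
Visit 8, enqueue []

BFS order: [0, 1, 4, 6, 7, 3, 5, 2, 8]


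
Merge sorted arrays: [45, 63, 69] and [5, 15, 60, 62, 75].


Take 5 from B
Take 15 from B
Take 45 from A
Take 60 from B
Take 62 from B
Take 63 from A
Take 69 from A

Merged: [5, 15, 45, 60, 62, 63, 69, 75]


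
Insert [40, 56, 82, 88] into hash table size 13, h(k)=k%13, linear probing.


Insert 40: h=1 -> slot 1
Insert 56: h=4 -> slot 4
Insert 82: h=4, 1 probes -> slot 5
Insert 88: h=10 -> slot 10

Table: [None, 40, None, None, 56, 82, None, None, None, None, 88, None, None]


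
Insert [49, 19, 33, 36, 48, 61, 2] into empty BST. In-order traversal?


Insert 49: root
Insert 19: L from 49
Insert 33: L from 49 -> R from 19
Insert 36: L from 49 -> R from 19 -> R from 33
Insert 48: L from 49 -> R from 19 -> R from 33 -> R from 36
Insert 61: R from 49
Insert 2: L from 49 -> L from 19

In-order: [2, 19, 33, 36, 48, 49, 61]


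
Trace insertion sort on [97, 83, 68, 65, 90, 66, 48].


Initial: [97, 83, 68, 65, 90, 66, 48]
Insert 83: [83, 97, 68, 65, 90, 66, 48]
Insert 68: [68, 83, 97, 65, 90, 66, 48]
Insert 65: [65, 68, 83, 97, 90, 66, 48]
Insert 90: [65, 68, 83, 90, 97, 66, 48]
Insert 66: [65, 66, 68, 83, 90, 97, 48]
Insert 48: [48, 65, 66, 68, 83, 90, 97]

Sorted: [48, 65, 66, 68, 83, 90, 97]


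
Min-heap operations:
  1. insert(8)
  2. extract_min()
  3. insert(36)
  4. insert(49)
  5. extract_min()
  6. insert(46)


insert(8) -> [8]
extract_min()->8, []
insert(36) -> [36]
insert(49) -> [36, 49]
extract_min()->36, [49]
insert(46) -> [46, 49]

Final heap: [46, 49]


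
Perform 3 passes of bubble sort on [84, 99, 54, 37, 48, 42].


Initial: [84, 99, 54, 37, 48, 42]
Pass 1: [84, 54, 37, 48, 42, 99] (4 swaps)
Pass 2: [54, 37, 48, 42, 84, 99] (4 swaps)
Pass 3: [37, 48, 42, 54, 84, 99] (3 swaps)

After 3 passes: [37, 48, 42, 54, 84, 99]


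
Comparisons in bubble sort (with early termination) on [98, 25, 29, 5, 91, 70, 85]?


Algorithm: bubble sort (with early termination)
Input: [98, 25, 29, 5, 91, 70, 85]
Sorted: [5, 25, 29, 70, 85, 91, 98]

18


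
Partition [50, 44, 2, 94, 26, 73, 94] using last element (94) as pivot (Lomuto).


Pivot: 94
  50 <= 94: advance i (no swap)
  44 <= 94: advance i (no swap)
  2 <= 94: advance i (no swap)
  94 <= 94: advance i (no swap)
  26 <= 94: advance i (no swap)
  73 <= 94: advance i (no swap)
Place pivot at 6: [50, 44, 2, 94, 26, 73, 94]

Partitioned: [50, 44, 2, 94, 26, 73, 94]


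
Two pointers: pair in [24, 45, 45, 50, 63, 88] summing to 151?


lo=0(24)+hi=5(88)=112
lo=1(45)+hi=5(88)=133
lo=2(45)+hi=5(88)=133
lo=3(50)+hi=5(88)=138
lo=4(63)+hi=5(88)=151

Yes: 63+88=151


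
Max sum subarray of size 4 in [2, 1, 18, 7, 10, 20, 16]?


[0:4]: 28
[1:5]: 36
[2:6]: 55
[3:7]: 53

Max: 55 at [2:6]


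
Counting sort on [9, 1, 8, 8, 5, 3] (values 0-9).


Input: [9, 1, 8, 8, 5, 3]
Counts: [0, 1, 0, 1, 0, 1, 0, 0, 2, 1]

Sorted: [1, 3, 5, 8, 8, 9]


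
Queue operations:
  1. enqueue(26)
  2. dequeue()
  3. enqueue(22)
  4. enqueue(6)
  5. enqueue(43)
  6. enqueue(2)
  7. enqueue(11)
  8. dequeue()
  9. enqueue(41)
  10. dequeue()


enqueue(26) -> [26]
dequeue()->26, []
enqueue(22) -> [22]
enqueue(6) -> [22, 6]
enqueue(43) -> [22, 6, 43]
enqueue(2) -> [22, 6, 43, 2]
enqueue(11) -> [22, 6, 43, 2, 11]
dequeue()->22, [6, 43, 2, 11]
enqueue(41) -> [6, 43, 2, 11, 41]
dequeue()->6, [43, 2, 11, 41]

Final queue: [43, 2, 11, 41]


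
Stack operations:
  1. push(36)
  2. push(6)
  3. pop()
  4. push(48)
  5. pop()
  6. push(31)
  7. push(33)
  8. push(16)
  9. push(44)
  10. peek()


push(36) -> [36]
push(6) -> [36, 6]
pop()->6, [36]
push(48) -> [36, 48]
pop()->48, [36]
push(31) -> [36, 31]
push(33) -> [36, 31, 33]
push(16) -> [36, 31, 33, 16]
push(44) -> [36, 31, 33, 16, 44]
peek()->44

Final stack: [36, 31, 33, 16, 44]


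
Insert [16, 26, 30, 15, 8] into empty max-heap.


Insert 16: [16]
Insert 26: [26, 16]
Insert 30: [30, 16, 26]
Insert 15: [30, 16, 26, 15]
Insert 8: [30, 16, 26, 15, 8]

Final heap: [30, 16, 26, 15, 8]


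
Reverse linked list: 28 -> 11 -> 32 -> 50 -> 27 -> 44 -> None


Step 1: curr=28, set curr.next=prev(None) | reversed so far: 28
Step 2: curr=11, set curr.next=prev(28) | reversed so far: 11 -> 28
Step 3: curr=32, set curr.next=prev(11) | reversed so far: 32 -> 11 -> 28
Step 4: curr=50, set curr.next=prev(32) | reversed so far: 50 -> 32 -> 11 -> 28
Step 5: curr=27, set curr.next=prev(50) | reversed so far: 27 -> 50 -> 32 -> 11 -> 28
Step 6: curr=44, set curr.next=prev(27) | reversed so far: 44 -> 27 -> 50 -> 32 -> 11 -> 28

44 -> 27 -> 50 -> 32 -> 11 -> 28 -> None


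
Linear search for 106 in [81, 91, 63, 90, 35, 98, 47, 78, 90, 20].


i=0: 81!=106
i=1: 91!=106
i=2: 63!=106
i=3: 90!=106
i=4: 35!=106
i=5: 98!=106
i=6: 47!=106
i=7: 78!=106
i=8: 90!=106
i=9: 20!=106

Not found, 10 comps


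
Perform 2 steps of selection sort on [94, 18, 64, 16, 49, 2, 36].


Initial: [94, 18, 64, 16, 49, 2, 36]
Step 1: min=2 at 5
  Swap: [2, 18, 64, 16, 49, 94, 36]
Step 2: min=16 at 3
  Swap: [2, 16, 64, 18, 49, 94, 36]

After 2 steps: [2, 16, 64, 18, 49, 94, 36]


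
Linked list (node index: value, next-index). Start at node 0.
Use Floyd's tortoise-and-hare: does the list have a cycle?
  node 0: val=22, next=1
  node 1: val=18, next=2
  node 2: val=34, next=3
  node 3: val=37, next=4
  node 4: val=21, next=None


Floyd's tortoise (slow, +1) and hare (fast, +2):
  init: slow=0, fast=0
  step 1: slow=1, fast=2
  step 2: slow=2, fast=4
  step 3: fast -> None, no cycle

Cycle: no


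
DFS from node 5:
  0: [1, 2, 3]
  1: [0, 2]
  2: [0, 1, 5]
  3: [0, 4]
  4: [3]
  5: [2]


Visit 5, push [2]
Visit 2, push [1, 0]
Visit 0, push [3, 1]
Visit 1, push []
Visit 3, push [4]
Visit 4, push []

DFS order: [5, 2, 0, 1, 3, 4]


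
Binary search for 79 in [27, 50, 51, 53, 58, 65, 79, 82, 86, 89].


Step 1: lo=0, hi=9, mid=4, val=58
Step 2: lo=5, hi=9, mid=7, val=82
Step 3: lo=5, hi=6, mid=5, val=65
Step 4: lo=6, hi=6, mid=6, val=79

Found at index 6


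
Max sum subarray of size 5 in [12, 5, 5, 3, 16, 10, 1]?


[0:5]: 41
[1:6]: 39
[2:7]: 35

Max: 41 at [0:5]


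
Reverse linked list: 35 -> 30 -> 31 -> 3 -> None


Step 1: curr=35, set curr.next=prev(None) | reversed so far: 35
Step 2: curr=30, set curr.next=prev(35) | reversed so far: 30 -> 35
Step 3: curr=31, set curr.next=prev(30) | reversed so far: 31 -> 30 -> 35
Step 4: curr=3, set curr.next=prev(31) | reversed so far: 3 -> 31 -> 30 -> 35

3 -> 31 -> 30 -> 35 -> None


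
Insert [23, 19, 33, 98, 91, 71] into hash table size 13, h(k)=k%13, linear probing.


Insert 23: h=10 -> slot 10
Insert 19: h=6 -> slot 6
Insert 33: h=7 -> slot 7
Insert 98: h=7, 1 probes -> slot 8
Insert 91: h=0 -> slot 0
Insert 71: h=6, 3 probes -> slot 9

Table: [91, None, None, None, None, None, 19, 33, 98, 71, 23, None, None]


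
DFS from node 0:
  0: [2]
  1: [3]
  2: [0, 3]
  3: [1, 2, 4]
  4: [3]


Visit 0, push [2]
Visit 2, push [3]
Visit 3, push [4, 1]
Visit 1, push []
Visit 4, push []

DFS order: [0, 2, 3, 1, 4]


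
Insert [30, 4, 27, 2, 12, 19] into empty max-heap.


Insert 30: [30]
Insert 4: [30, 4]
Insert 27: [30, 4, 27]
Insert 2: [30, 4, 27, 2]
Insert 12: [30, 12, 27, 2, 4]
Insert 19: [30, 12, 27, 2, 4, 19]

Final heap: [30, 12, 27, 2, 4, 19]


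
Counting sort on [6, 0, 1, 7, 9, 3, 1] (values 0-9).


Input: [6, 0, 1, 7, 9, 3, 1]
Counts: [1, 2, 0, 1, 0, 0, 1, 1, 0, 1]

Sorted: [0, 1, 1, 3, 6, 7, 9]


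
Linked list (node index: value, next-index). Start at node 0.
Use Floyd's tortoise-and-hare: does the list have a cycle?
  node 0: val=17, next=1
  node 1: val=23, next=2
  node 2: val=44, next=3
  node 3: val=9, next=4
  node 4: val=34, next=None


Floyd's tortoise (slow, +1) and hare (fast, +2):
  init: slow=0, fast=0
  step 1: slow=1, fast=2
  step 2: slow=2, fast=4
  step 3: fast -> None, no cycle

Cycle: no


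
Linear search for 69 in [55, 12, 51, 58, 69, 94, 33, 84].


i=0: 55!=69
i=1: 12!=69
i=2: 51!=69
i=3: 58!=69
i=4: 69==69 found!

Found at 4, 5 comps


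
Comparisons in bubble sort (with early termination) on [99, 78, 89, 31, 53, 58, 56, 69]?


Algorithm: bubble sort (with early termination)
Input: [99, 78, 89, 31, 53, 58, 56, 69]
Sorted: [31, 53, 56, 58, 69, 78, 89, 99]

25


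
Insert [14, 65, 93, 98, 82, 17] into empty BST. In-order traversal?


Insert 14: root
Insert 65: R from 14
Insert 93: R from 14 -> R from 65
Insert 98: R from 14 -> R from 65 -> R from 93
Insert 82: R from 14 -> R from 65 -> L from 93
Insert 17: R from 14 -> L from 65

In-order: [14, 17, 65, 82, 93, 98]


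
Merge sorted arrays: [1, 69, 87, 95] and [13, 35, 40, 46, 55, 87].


Take 1 from A
Take 13 from B
Take 35 from B
Take 40 from B
Take 46 from B
Take 55 from B
Take 69 from A
Take 87 from A
Take 87 from B

Merged: [1, 13, 35, 40, 46, 55, 69, 87, 87, 95]


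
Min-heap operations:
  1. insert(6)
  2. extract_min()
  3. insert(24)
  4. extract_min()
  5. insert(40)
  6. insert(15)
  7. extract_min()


insert(6) -> [6]
extract_min()->6, []
insert(24) -> [24]
extract_min()->24, []
insert(40) -> [40]
insert(15) -> [15, 40]
extract_min()->15, [40]

Final heap: [40]


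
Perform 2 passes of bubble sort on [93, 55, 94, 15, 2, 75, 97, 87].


Initial: [93, 55, 94, 15, 2, 75, 97, 87]
Pass 1: [55, 93, 15, 2, 75, 94, 87, 97] (5 swaps)
Pass 2: [55, 15, 2, 75, 93, 87, 94, 97] (4 swaps)

After 2 passes: [55, 15, 2, 75, 93, 87, 94, 97]


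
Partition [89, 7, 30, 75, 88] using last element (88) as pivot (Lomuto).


Pivot: 88
  7 <= 88: swap -> [7, 89, 30, 75, 88]
  30 <= 88: swap -> [7, 30, 89, 75, 88]
  75 <= 88: swap -> [7, 30, 75, 89, 88]
Place pivot at 3: [7, 30, 75, 88, 89]

Partitioned: [7, 30, 75, 88, 89]


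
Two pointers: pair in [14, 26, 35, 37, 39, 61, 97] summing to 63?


lo=0(14)+hi=6(97)=111
lo=0(14)+hi=5(61)=75
lo=0(14)+hi=4(39)=53
lo=1(26)+hi=4(39)=65
lo=1(26)+hi=3(37)=63

Yes: 26+37=63


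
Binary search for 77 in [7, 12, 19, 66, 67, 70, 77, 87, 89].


Step 1: lo=0, hi=8, mid=4, val=67
Step 2: lo=5, hi=8, mid=6, val=77

Found at index 6


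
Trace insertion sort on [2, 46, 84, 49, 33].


Initial: [2, 46, 84, 49, 33]
Insert 46: [2, 46, 84, 49, 33]
Insert 84: [2, 46, 84, 49, 33]
Insert 49: [2, 46, 49, 84, 33]
Insert 33: [2, 33, 46, 49, 84]

Sorted: [2, 33, 46, 49, 84]


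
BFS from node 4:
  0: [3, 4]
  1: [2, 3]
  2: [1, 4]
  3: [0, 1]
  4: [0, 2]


Visit 4, enqueue [0, 2]
Visit 0, enqueue [3]
Visit 2, enqueue [1]
Visit 3, enqueue []
Visit 1, enqueue []

BFS order: [4, 0, 2, 3, 1]


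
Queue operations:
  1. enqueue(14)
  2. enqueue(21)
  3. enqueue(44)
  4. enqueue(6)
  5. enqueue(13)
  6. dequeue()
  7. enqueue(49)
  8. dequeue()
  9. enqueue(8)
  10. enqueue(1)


enqueue(14) -> [14]
enqueue(21) -> [14, 21]
enqueue(44) -> [14, 21, 44]
enqueue(6) -> [14, 21, 44, 6]
enqueue(13) -> [14, 21, 44, 6, 13]
dequeue()->14, [21, 44, 6, 13]
enqueue(49) -> [21, 44, 6, 13, 49]
dequeue()->21, [44, 6, 13, 49]
enqueue(8) -> [44, 6, 13, 49, 8]
enqueue(1) -> [44, 6, 13, 49, 8, 1]

Final queue: [44, 6, 13, 49, 8, 1]


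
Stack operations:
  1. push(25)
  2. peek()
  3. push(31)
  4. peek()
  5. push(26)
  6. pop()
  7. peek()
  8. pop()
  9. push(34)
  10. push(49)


push(25) -> [25]
peek()->25
push(31) -> [25, 31]
peek()->31
push(26) -> [25, 31, 26]
pop()->26, [25, 31]
peek()->31
pop()->31, [25]
push(34) -> [25, 34]
push(49) -> [25, 34, 49]

Final stack: [25, 34, 49]


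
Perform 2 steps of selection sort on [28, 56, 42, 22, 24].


Initial: [28, 56, 42, 22, 24]
Step 1: min=22 at 3
  Swap: [22, 56, 42, 28, 24]
Step 2: min=24 at 4
  Swap: [22, 24, 42, 28, 56]

After 2 steps: [22, 24, 42, 28, 56]


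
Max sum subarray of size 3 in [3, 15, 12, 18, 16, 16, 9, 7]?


[0:3]: 30
[1:4]: 45
[2:5]: 46
[3:6]: 50
[4:7]: 41
[5:8]: 32

Max: 50 at [3:6]


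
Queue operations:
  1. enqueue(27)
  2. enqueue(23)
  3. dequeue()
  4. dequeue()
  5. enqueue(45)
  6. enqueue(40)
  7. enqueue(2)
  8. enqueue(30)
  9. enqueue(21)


enqueue(27) -> [27]
enqueue(23) -> [27, 23]
dequeue()->27, [23]
dequeue()->23, []
enqueue(45) -> [45]
enqueue(40) -> [45, 40]
enqueue(2) -> [45, 40, 2]
enqueue(30) -> [45, 40, 2, 30]
enqueue(21) -> [45, 40, 2, 30, 21]

Final queue: [45, 40, 2, 30, 21]


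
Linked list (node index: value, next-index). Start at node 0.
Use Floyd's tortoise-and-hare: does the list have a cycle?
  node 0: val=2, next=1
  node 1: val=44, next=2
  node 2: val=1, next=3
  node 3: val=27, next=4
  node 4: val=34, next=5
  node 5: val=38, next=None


Floyd's tortoise (slow, +1) and hare (fast, +2):
  init: slow=0, fast=0
  step 1: slow=1, fast=2
  step 2: slow=2, fast=4
  step 3: fast 4->5->None, no cycle

Cycle: no
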